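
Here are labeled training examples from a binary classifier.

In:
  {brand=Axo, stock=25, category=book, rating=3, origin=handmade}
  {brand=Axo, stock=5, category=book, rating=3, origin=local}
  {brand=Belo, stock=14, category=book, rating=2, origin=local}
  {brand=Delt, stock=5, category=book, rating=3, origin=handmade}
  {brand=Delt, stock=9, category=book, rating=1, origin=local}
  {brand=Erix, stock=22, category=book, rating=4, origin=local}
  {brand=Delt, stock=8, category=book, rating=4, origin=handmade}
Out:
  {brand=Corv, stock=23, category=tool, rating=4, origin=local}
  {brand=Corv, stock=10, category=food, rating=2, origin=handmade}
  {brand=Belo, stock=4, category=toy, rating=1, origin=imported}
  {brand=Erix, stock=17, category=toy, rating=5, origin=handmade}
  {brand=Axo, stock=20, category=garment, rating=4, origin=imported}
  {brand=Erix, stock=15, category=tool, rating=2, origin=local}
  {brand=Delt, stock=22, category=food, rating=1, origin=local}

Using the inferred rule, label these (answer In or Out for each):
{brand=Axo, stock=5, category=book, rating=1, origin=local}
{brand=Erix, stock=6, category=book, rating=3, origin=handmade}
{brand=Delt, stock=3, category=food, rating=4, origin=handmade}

In, In, Out

The common property of the 'In' items is: category is book. No 'Out' item has it.
{brand=Axo, stock=5, category=book, rating=1, origin=local}: category is book, checks out → In.
{brand=Erix, stock=6, category=book, rating=3, origin=handmade}: category is book, checks out → In.
{brand=Delt, stock=3, category=food, rating=4, origin=handmade}: category is food, does not fit → Out.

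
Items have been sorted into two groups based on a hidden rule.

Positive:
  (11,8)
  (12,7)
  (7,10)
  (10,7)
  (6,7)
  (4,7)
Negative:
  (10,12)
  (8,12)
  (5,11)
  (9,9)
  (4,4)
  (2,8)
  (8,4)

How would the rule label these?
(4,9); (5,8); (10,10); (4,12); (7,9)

Positive, Positive, Negative, Negative, Negative

Looking at the examples, the only property every 'Positive' case has and every 'Negative' case lacks is: sum is odd.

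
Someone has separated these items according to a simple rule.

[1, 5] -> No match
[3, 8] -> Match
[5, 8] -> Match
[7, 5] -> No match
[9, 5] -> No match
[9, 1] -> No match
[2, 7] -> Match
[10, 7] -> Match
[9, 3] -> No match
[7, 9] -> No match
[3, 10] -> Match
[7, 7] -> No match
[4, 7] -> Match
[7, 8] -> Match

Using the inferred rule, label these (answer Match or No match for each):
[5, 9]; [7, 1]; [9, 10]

No match, No match, Match

The simplest hypothesis consistent with all the labels is: sum is odd.
[5, 9]: No match (5+9 = 14).
[7, 1]: No match (7+1 = 8).
[9, 10]: Match (9+10 = 19).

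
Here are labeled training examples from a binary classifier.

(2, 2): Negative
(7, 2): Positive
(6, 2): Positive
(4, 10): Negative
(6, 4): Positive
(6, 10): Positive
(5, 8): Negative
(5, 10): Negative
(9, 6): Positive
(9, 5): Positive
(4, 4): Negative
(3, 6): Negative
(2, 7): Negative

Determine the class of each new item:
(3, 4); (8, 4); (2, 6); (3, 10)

Negative, Positive, Negative, Negative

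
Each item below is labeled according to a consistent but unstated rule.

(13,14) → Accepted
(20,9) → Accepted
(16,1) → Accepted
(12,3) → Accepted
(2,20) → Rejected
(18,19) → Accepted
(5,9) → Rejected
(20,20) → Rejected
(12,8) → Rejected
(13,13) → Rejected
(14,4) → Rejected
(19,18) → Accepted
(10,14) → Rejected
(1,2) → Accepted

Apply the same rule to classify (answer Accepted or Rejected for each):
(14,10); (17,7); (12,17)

Rejected, Rejected, Accepted

A rule that fits every label: sum is odd — true of each 'Accepted' example, false of each 'Rejected' one.
(14,10) → 14+10 = 24 → Rejected. (17,7) → 17+7 = 24 → Rejected. (12,17) → 12+17 = 29 → Accepted.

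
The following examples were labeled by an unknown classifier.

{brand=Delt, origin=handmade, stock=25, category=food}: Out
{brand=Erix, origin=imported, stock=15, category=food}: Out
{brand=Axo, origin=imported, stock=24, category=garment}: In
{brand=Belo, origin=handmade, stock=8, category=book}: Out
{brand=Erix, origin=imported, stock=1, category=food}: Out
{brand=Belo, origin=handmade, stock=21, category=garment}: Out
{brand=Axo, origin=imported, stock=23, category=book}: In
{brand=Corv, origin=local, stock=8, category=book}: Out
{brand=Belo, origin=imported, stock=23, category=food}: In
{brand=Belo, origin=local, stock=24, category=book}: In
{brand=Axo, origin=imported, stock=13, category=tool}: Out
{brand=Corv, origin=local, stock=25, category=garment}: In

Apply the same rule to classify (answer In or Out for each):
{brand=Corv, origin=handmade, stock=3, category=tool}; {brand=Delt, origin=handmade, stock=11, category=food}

Out, Out

One predicate separates the groups cleanly: brand is not Delt AND stock ≥ 23.
{brand=Corv, origin=handmade, stock=3, category=tool}: brand is Corv, stock = 3, does not fit → Out. {brand=Delt, origin=handmade, stock=11, category=food}: brand is Delt, stock = 11, does not fit → Out.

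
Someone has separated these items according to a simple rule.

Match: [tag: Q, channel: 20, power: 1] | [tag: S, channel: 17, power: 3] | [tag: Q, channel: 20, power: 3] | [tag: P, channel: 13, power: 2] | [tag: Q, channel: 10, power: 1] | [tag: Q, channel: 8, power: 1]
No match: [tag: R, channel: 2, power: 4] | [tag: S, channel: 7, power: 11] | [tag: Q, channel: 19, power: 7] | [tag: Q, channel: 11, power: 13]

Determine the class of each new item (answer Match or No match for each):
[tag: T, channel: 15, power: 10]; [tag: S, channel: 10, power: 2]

All 'Match' examples share one property — power ≤ 3 — and every 'No match' example lacks it.
[tag: T, channel: 15, power: 10]: No match (power = 10). [tag: S, channel: 10, power: 2]: Match (power = 2).

No match, Match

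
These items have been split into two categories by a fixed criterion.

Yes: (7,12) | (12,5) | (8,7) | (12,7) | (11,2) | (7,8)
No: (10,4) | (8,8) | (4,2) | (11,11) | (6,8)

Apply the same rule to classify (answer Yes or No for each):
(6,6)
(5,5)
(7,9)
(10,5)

Rule: sum is odd. This holds for each 'Yes' example and fails for each 'No' one.
(6,6) — 6+6 = 12, hence No.
(5,5) — 5+5 = 10, hence No.
(7,9) — 7+9 = 16, hence No.
(10,5) — 10+5 = 15, hence Yes.

No, No, No, Yes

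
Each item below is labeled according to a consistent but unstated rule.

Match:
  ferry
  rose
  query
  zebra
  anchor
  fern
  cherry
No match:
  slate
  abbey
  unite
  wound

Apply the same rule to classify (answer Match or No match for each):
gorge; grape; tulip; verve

Match, Match, No match, Match

Every 'Match' example satisfies: contains 'r'. None of the 'No match' examples do.
gorge: has 'r', fits → Match.
grape: has 'r', fits → Match.
tulip: no 'r', doesn't qualify → No match.
verve: has 'r', fits → Match.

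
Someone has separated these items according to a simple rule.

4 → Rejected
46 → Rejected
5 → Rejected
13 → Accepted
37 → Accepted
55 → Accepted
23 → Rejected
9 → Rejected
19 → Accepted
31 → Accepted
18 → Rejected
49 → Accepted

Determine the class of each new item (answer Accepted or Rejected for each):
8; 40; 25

Rejected, Rejected, Accepted

One predicate separates the groups cleanly: ≡ 1 (mod 6).
Rejected: 8, since 8 mod 6 = 2.
Rejected: 40, since 40 mod 6 = 4.
Accepted: 25, since 25 mod 6 = 1.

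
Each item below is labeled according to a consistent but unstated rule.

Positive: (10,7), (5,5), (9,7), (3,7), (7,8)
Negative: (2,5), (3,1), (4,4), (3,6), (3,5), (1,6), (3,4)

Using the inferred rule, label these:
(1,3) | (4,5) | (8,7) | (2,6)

The pattern is that an item is 'Positive' exactly when: sum ≥ 10.
(1,3): Negative (1+3 = 4). (4,5): Negative (4+5 = 9). (8,7): Positive (8+7 = 15). (2,6): Negative (2+6 = 8).

Negative, Negative, Positive, Negative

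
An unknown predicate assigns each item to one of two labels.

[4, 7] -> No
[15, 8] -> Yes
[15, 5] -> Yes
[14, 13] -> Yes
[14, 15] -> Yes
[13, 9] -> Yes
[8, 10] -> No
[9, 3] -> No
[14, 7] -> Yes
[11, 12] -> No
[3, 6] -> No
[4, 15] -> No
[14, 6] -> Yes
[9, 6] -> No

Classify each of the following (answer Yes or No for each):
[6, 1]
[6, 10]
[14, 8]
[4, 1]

No, No, Yes, No

All 'Yes' examples share one property — first ≥ 12 — and every 'No' example lacks it.
[6, 1]: first 6 — doesn't qualify, so No.
[6, 10]: first 6 — doesn't qualify, so No.
[14, 8]: first 14 — fits, so Yes.
[4, 1]: first 4 — doesn't qualify, so No.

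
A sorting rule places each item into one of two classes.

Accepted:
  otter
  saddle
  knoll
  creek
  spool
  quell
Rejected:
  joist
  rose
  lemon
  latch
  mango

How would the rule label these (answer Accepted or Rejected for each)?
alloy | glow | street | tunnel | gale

Accepted, Rejected, Accepted, Accepted, Rejected

Every 'Accepted' example satisfies: has a double letter. None of the 'Rejected' examples do.
alloy: 'll' doubled — qualifies, so Accepted. glow: no doubled letter — lacks this property, so Rejected. street: 'ee' doubled — qualifies, so Accepted. tunnel: 'nn' doubled — qualifies, so Accepted. gale: no doubled letter — lacks this property, so Rejected.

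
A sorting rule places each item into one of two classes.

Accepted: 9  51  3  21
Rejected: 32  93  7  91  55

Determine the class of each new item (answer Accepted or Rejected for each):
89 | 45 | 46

Rejected, Accepted, Rejected

The classifier is using: multiple of 3 AND at most 51.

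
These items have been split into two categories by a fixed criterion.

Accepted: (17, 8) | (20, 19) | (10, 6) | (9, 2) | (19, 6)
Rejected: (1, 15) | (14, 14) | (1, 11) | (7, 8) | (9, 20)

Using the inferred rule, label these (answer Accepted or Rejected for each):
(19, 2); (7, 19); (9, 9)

The pattern is that an item is 'Accepted' exactly when: first > second.
(19, 2) — 19 > 2, hence Accepted.
(7, 19) — 7 < 19, hence Rejected.
(9, 9) — 9 = 9, hence Rejected.

Accepted, Rejected, Rejected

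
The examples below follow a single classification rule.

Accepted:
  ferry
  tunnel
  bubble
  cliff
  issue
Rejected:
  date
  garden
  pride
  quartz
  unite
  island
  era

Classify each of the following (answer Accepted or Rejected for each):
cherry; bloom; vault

Accepted, Accepted, Rejected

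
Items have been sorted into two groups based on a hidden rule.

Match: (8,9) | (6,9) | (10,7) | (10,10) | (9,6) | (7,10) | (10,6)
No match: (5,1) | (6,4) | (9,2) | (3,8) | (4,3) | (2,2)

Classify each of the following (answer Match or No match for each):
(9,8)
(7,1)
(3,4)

The classifier is using: sum ≥ 15.
(9,8) → 9+8 = 17 → Match.
(7,1) → 7+1 = 8 → No match.
(3,4) → 3+4 = 7 → No match.

Match, No match, No match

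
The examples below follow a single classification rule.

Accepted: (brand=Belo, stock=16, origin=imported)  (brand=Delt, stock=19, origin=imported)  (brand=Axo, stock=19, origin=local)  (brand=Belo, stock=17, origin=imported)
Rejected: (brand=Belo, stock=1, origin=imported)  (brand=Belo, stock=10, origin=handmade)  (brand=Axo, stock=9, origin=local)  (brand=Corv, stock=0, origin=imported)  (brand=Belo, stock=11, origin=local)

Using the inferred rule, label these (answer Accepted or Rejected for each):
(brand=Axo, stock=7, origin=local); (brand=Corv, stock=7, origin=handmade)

Rejected, Rejected

A rule that fits every label: stock ≥ 16 — true of each 'Accepted' example, false of each 'Rejected' one.
Rejected: (brand=Axo, stock=7, origin=local), since stock = 7. Rejected: (brand=Corv, stock=7, origin=handmade), since stock = 7.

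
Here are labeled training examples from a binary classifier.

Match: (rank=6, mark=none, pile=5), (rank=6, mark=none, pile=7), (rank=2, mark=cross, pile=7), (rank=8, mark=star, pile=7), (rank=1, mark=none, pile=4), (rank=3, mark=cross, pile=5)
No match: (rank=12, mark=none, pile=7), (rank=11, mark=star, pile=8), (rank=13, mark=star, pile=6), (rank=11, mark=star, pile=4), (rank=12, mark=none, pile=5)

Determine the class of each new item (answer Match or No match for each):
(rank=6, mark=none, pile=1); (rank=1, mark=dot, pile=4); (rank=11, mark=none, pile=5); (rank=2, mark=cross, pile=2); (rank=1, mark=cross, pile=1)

The classifier is using: rank ≤ 8.
(rank=6, mark=none, pile=1): rank = 6, matches → Match.
(rank=1, mark=dot, pile=4): rank = 1, matches → Match.
(rank=11, mark=none, pile=5): rank = 11, lacks this property → No match.
(rank=2, mark=cross, pile=2): rank = 2, matches → Match.
(rank=1, mark=cross, pile=1): rank = 1, matches → Match.

Match, Match, No match, Match, Match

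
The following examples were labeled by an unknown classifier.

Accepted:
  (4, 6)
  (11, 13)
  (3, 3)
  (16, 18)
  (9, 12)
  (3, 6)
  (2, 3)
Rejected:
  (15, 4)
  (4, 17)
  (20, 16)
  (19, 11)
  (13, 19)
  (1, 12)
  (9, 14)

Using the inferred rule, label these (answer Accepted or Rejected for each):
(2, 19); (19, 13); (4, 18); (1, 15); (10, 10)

The classifier is using: |first − second| ≤ 3.
(2, 19): |2−19| = 17 — does not satisfy this, so Rejected. (19, 13): |19−13| = 6 — does not satisfy this, so Rejected. (4, 18): |4−18| = 14 — does not satisfy this, so Rejected. (1, 15): |1−15| = 14 — does not satisfy this, so Rejected. (10, 10): |10−10| = 0 — matches, so Accepted.

Rejected, Rejected, Rejected, Rejected, Accepted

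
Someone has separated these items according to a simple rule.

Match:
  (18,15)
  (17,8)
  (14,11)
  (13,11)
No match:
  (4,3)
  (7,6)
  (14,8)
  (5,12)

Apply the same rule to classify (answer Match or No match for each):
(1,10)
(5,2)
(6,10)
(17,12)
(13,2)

No match, No match, No match, Match, No match

The distinguishing property — sum ≥ 24 — holds for all the 'Match' cases and none of the 'No match' cases.
(1,10) → 1+10 = 11 → No match. (5,2) → 5+2 = 7 → No match. (6,10) → 6+10 = 16 → No match. (17,12) → 17+12 = 29 → Match. (13,2) → 13+2 = 15 → No match.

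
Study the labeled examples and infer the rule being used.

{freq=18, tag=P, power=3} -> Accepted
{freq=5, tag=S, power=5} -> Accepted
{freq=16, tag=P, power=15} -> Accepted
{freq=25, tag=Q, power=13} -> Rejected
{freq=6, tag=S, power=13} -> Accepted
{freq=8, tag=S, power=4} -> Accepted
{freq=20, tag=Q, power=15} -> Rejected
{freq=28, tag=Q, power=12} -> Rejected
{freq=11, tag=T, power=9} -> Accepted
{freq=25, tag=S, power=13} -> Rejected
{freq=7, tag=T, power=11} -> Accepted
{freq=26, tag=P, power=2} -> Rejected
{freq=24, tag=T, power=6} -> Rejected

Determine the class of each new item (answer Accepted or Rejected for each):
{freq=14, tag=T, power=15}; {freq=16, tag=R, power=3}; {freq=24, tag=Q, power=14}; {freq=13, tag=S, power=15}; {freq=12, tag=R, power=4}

The common property of the 'Accepted' items is: freq ≤ 18. No 'Rejected' item has it.
{freq=14, tag=T, power=15} — freq = 14, hence Accepted. {freq=16, tag=R, power=3} — freq = 16, hence Accepted. {freq=24, tag=Q, power=14} — freq = 24, hence Rejected. {freq=13, tag=S, power=15} — freq = 13, hence Accepted. {freq=12, tag=R, power=4} — freq = 12, hence Accepted.

Accepted, Accepted, Rejected, Accepted, Accepted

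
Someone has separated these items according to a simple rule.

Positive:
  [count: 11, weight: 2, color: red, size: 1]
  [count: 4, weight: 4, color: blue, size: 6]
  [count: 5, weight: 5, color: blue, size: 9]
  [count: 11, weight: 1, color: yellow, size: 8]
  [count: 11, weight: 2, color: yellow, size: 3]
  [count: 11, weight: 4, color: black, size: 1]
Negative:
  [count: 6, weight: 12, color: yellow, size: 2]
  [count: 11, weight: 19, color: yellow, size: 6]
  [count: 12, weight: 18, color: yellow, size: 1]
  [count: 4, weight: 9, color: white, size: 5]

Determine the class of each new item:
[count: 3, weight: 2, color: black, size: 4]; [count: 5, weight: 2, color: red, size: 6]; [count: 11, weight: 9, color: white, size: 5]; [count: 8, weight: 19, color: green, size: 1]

Positive, Positive, Negative, Negative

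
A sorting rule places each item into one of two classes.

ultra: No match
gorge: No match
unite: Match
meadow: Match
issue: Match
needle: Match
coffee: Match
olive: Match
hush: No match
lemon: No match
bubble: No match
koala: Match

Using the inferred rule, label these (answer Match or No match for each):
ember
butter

No match, No match

'Match' ⟺ has ≥ 3 vowels.
ember → 2 vowels → No match. butter → 2 vowels → No match.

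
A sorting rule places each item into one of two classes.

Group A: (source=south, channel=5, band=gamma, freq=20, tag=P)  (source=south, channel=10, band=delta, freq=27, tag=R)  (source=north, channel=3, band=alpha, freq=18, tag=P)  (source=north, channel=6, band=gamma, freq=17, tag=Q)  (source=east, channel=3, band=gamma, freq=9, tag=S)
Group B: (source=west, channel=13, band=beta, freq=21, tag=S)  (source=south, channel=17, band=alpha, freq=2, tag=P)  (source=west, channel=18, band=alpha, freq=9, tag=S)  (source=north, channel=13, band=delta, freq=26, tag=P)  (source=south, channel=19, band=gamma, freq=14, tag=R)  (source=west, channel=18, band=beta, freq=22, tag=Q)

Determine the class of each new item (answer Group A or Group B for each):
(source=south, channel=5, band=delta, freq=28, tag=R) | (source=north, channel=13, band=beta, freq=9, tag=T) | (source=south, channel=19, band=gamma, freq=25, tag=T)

'Group A' ⟺ channel ≤ 10.

Group A, Group B, Group B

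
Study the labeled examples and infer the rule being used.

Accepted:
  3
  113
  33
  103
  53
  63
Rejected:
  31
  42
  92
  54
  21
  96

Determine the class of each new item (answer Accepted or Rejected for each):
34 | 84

Rejected, Rejected

Rule: ends in digit 3. This holds for each 'Accepted' example and fails for each 'Rejected' one.
Rejected: 34, since last digit 4.
Rejected: 84, since last digit 4.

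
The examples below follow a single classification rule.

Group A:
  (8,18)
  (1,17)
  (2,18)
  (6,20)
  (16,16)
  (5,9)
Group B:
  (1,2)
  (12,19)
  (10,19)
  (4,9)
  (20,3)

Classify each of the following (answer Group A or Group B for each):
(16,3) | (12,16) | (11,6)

Group B, Group A, Group B

The simplest hypothesis consistent with all the labels is: sum is even.
(16,3): 16+3 = 19, doesn't qualify → Group B. (12,16): 12+16 = 28, checks out → Group A. (11,6): 11+6 = 17, doesn't qualify → Group B.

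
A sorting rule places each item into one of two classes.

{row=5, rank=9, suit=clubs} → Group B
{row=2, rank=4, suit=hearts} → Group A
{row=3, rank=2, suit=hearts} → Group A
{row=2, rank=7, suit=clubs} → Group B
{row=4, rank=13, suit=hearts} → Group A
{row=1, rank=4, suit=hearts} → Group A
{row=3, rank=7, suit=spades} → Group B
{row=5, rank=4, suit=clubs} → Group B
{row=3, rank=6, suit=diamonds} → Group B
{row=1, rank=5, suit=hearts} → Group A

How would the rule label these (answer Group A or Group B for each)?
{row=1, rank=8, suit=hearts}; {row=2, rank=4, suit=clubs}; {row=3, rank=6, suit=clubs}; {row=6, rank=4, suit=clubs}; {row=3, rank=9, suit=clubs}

Group A, Group B, Group B, Group B, Group B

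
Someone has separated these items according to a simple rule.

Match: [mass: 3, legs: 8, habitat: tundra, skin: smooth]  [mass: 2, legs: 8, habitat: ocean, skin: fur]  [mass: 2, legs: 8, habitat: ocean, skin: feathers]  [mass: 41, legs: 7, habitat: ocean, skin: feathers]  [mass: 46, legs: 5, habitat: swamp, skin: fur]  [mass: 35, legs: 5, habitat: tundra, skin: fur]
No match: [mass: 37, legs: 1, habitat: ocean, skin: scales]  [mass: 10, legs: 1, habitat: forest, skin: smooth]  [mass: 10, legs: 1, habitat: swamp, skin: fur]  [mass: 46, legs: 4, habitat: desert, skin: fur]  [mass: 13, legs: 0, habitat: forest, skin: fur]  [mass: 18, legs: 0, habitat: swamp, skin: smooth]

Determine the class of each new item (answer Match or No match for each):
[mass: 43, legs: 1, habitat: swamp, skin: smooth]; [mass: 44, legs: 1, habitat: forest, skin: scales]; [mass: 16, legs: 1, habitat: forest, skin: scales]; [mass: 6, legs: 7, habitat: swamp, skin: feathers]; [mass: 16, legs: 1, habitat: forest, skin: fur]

No match, No match, No match, Match, No match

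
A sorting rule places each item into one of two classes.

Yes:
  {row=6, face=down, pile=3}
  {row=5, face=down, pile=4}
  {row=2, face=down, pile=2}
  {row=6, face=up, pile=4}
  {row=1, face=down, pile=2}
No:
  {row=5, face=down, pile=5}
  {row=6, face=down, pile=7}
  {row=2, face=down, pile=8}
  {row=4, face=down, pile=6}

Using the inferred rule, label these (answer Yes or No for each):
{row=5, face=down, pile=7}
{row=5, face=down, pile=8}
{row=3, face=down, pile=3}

The common property of the 'Yes' items is: pile ≤ 4. No 'No' item has it.

No, No, Yes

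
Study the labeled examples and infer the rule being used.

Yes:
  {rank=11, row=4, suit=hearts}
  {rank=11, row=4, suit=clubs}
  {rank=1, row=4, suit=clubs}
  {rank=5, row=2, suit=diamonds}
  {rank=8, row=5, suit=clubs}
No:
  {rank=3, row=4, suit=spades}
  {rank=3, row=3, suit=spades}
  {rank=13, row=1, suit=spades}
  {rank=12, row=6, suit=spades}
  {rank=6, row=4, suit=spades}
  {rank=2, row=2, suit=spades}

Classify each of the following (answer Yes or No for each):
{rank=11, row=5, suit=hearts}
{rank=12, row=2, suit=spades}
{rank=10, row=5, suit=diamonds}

Yes, No, Yes

The classifier is using: suit is not spades.
Yes: {rank=11, row=5, suit=hearts}, since suit is hearts.
No: {rank=12, row=2, suit=spades}, since suit is spades.
Yes: {rank=10, row=5, suit=diamonds}, since suit is diamonds.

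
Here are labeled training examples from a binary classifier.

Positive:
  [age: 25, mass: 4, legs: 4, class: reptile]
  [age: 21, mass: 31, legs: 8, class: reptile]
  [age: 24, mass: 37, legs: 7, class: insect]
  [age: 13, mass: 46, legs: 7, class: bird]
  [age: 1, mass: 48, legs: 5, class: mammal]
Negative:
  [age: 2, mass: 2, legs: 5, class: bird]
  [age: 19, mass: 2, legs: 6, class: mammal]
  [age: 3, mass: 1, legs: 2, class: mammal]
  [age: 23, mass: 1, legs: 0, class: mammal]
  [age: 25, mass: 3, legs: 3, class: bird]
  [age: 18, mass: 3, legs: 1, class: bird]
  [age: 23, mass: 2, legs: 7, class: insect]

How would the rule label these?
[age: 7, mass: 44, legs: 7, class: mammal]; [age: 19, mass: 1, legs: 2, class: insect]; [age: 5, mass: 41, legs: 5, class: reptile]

Positive, Negative, Positive

The pattern is that an item is 'Positive' exactly when: mass ≥ 4.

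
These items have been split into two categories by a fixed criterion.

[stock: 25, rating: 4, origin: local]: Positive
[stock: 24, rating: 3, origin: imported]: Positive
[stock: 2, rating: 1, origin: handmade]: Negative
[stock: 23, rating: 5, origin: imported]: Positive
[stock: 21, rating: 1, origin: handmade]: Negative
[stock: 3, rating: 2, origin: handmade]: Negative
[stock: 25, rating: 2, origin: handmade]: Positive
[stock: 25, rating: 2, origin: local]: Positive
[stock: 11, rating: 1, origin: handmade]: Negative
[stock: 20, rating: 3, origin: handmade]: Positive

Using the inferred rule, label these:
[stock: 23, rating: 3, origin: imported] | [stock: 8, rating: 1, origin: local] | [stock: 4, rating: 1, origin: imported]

A rule that fits every label: stock ≥ 11 AND rating ≥ 2 — true of each 'Positive' example, false of each 'Negative' one.

Positive, Negative, Negative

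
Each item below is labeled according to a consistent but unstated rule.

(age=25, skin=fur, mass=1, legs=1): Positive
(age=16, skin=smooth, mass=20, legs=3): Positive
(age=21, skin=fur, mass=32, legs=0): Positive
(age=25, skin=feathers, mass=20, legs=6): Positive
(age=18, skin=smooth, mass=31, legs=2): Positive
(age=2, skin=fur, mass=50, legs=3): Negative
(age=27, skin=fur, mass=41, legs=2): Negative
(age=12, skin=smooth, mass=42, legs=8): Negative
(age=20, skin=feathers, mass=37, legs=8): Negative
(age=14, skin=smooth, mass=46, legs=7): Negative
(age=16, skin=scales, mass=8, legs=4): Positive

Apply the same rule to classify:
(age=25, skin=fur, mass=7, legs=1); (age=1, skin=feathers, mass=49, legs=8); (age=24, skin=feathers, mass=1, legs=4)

Positive, Negative, Positive

The classifier is using: mass ≤ 32.
(age=25, skin=fur, mass=7, legs=1) — mass = 7, hence Positive. (age=1, skin=feathers, mass=49, legs=8) — mass = 49, hence Negative. (age=24, skin=feathers, mass=1, legs=4) — mass = 1, hence Positive.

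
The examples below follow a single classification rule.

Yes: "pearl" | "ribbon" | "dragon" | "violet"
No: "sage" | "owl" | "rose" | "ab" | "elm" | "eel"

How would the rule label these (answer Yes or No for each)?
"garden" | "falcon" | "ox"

Every 'Yes' example satisfies: length ≥ 5. None of the 'No' examples do.
"garden": length 6, has this property → Yes.
"falcon": length 6, has this property → Yes.
"ox": length 2, lacks this property → No.

Yes, Yes, No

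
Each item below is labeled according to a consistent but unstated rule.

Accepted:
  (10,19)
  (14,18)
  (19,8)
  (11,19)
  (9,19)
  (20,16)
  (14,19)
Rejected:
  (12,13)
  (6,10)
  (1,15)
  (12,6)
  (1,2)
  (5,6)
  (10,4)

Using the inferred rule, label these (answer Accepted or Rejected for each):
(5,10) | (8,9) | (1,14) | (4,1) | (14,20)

Every 'Accepted' example satisfies: sum ≥ 27. None of the 'Rejected' examples do.

Rejected, Rejected, Rejected, Rejected, Accepted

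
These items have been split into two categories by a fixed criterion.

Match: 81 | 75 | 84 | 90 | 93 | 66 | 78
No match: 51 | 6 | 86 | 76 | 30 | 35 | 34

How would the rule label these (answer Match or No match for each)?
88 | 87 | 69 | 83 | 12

No match, Match, Match, No match, No match

All 'Match' examples share one property — multiple of 3 AND at least 66 — and every 'No match' example lacks it.
88: 88 = 3·29 + 1, 88 ≥ 66 — doesn't match, so No match. 87: 87 = 3·29, 87 ≥ 66 — meets the rule, so Match. 69: 69 = 3·23, 69 ≥ 66 — meets the rule, so Match. 83: 83 = 3·27 + 2, 83 ≥ 66 — doesn't match, so No match. 12: 12 = 3·4, 12 < 66 — doesn't match, so No match.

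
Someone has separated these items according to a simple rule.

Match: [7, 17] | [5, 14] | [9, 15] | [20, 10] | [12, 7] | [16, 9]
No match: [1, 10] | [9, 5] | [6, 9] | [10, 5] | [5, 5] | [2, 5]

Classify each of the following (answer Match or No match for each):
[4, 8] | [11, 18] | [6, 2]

No match, Match, No match

The classifier is using: sum ≥ 19.
[4, 8]: 4+8 = 12, fails this test → No match. [11, 18]: 11+18 = 29, has this property → Match. [6, 2]: 6+2 = 8, fails this test → No match.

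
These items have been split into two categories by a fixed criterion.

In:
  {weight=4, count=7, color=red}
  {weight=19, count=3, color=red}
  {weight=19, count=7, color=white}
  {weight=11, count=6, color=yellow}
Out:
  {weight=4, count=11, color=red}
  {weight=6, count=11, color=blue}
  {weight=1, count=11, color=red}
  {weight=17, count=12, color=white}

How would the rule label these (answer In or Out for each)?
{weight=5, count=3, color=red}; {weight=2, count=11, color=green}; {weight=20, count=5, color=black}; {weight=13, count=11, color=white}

In, Out, In, Out

The common property of the 'In' items is: count ≤ 7. No 'Out' item has it.
{weight=5, count=3, color=red} — count = 3, hence In. {weight=2, count=11, color=green} — count = 11, hence Out. {weight=20, count=5, color=black} — count = 5, hence In. {weight=13, count=11, color=white} — count = 11, hence Out.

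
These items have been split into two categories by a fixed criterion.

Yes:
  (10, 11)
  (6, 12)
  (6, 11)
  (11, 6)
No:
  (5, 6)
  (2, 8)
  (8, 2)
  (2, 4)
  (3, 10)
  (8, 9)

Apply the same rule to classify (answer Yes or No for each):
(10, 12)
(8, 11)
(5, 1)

The distinguishing property — max ≥ 11 — holds for all the 'Yes' cases and none of the 'No' cases.
(10, 12) → max 12 → Yes.
(8, 11) → max 11 → Yes.
(5, 1) → max 5 → No.

Yes, Yes, No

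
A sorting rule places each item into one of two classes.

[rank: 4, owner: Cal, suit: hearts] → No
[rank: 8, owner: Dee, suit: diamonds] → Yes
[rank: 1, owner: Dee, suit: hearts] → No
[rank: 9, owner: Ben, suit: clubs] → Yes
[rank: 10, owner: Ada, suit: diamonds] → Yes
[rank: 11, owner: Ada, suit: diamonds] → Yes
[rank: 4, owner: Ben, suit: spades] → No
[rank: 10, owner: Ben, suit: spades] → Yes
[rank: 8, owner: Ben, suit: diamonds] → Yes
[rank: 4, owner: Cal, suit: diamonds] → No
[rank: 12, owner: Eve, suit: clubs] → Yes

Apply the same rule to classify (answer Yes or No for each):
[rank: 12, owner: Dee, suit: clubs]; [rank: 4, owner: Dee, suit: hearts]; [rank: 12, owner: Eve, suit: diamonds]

All 'Yes' examples share one property — rank ≥ 8 — and every 'No' example lacks it.
[rank: 12, owner: Dee, suit: clubs]: rank = 12, meets the rule → Yes.
[rank: 4, owner: Dee, suit: hearts]: rank = 4, does not pass → No.
[rank: 12, owner: Eve, suit: diamonds]: rank = 12, meets the rule → Yes.

Yes, No, Yes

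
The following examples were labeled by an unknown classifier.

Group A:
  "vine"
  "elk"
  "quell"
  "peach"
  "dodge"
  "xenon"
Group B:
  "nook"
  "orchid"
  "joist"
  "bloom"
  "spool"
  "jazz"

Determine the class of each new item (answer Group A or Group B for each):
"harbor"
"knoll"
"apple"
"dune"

Every 'Group A' example satisfies: contains 'e'. None of the 'Group B' examples do.
"harbor": no 'e' — fails the rule, so Group B.
"knoll": no 'e' — fails the rule, so Group B.
"apple": has 'e' — qualifies, so Group A.
"dune": has 'e' — qualifies, so Group A.

Group B, Group B, Group A, Group A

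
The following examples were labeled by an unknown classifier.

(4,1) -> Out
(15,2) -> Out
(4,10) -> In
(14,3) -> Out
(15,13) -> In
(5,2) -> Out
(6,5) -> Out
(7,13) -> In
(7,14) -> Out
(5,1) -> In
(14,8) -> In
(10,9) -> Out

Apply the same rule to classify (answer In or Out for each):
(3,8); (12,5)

Every 'In' example satisfies: sum is even. None of the 'Out' examples do.
Out: (3,8), since 3+8 = 11. Out: (12,5), since 12+5 = 17.

Out, Out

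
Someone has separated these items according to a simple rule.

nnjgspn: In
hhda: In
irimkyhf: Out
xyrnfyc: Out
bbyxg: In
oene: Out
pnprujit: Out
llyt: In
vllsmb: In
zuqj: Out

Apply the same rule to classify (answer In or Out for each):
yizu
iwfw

Out, Out

Checking candidate rules against both groups, what survives is: has a double letter.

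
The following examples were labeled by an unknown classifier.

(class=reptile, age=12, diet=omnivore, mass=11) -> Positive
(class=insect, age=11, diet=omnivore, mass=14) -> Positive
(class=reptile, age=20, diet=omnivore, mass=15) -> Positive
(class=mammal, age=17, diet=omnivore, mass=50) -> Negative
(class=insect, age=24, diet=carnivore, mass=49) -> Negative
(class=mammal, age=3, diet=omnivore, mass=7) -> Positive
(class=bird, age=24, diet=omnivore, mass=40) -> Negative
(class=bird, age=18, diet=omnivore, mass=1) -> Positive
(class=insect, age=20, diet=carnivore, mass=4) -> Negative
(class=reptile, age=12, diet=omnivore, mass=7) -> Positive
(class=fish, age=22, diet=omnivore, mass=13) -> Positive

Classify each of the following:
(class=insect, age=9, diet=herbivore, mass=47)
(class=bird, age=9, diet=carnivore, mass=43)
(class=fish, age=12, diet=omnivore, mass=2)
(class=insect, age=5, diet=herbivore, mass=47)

Every 'Positive' example satisfies: diet is omnivore AND mass ≤ 15. None of the 'Negative' examples do.
Negative: (class=insect, age=9, diet=herbivore, mass=47), since diet is herbivore, mass = 47. Negative: (class=bird, age=9, diet=carnivore, mass=43), since diet is carnivore, mass = 43. Positive: (class=fish, age=12, diet=omnivore, mass=2), since diet is omnivore, mass = 2. Negative: (class=insect, age=5, diet=herbivore, mass=47), since diet is herbivore, mass = 47.

Negative, Negative, Positive, Negative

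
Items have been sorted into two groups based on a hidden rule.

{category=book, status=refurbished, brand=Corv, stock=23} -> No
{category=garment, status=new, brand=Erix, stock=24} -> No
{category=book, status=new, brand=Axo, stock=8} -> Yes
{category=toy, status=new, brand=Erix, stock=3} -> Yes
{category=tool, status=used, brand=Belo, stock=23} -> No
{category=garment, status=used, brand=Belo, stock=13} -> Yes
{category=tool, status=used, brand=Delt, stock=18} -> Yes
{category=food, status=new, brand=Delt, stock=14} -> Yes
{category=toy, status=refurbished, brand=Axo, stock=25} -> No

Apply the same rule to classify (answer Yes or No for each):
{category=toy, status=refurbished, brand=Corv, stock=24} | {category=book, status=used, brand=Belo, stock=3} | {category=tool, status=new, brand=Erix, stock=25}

All 'Yes' examples share one property — stock ≤ 18 — and every 'No' example lacks it.

No, Yes, No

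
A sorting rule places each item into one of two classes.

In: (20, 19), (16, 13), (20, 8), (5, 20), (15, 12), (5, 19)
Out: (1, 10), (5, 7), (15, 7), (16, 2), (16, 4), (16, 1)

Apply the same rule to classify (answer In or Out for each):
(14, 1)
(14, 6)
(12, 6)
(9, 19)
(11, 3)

Every 'In' example satisfies: sum ≥ 24. None of the 'Out' examples do.
(14, 1) — 14+1 = 15, hence Out. (14, 6) — 14+6 = 20, hence Out. (12, 6) — 12+6 = 18, hence Out. (9, 19) — 9+19 = 28, hence In. (11, 3) — 11+3 = 14, hence Out.

Out, Out, Out, In, Out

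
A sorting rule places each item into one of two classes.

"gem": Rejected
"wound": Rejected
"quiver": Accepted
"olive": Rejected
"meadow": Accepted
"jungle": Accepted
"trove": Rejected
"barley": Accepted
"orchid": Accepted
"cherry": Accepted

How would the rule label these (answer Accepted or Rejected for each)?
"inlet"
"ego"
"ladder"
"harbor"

Rejected, Rejected, Accepted, Accepted

A rule that fits every label: even length — true of each 'Accepted' example, false of each 'Rejected' one.
"inlet": Rejected (length 5). "ego": Rejected (length 3). "ladder": Accepted (length 6). "harbor": Accepted (length 6).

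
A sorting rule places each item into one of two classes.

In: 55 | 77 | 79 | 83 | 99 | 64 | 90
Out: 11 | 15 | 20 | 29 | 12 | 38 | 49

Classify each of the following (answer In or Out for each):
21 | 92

Out, In

Every 'In' example satisfies: at least 55. None of the 'Out' examples do.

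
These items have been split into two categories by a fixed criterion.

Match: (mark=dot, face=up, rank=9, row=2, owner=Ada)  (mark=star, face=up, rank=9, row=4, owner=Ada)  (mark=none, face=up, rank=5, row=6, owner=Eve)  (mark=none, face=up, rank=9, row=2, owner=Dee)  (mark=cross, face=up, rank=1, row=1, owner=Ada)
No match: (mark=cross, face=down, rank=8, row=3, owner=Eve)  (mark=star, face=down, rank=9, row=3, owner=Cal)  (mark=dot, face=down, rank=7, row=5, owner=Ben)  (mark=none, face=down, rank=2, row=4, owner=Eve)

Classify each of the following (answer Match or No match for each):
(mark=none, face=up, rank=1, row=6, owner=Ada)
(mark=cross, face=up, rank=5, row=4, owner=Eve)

Match, Match

One predicate separates the groups cleanly: face is up.
(mark=none, face=up, rank=1, row=6, owner=Ada) — face is up, hence Match.
(mark=cross, face=up, rank=5, row=4, owner=Eve) — face is up, hence Match.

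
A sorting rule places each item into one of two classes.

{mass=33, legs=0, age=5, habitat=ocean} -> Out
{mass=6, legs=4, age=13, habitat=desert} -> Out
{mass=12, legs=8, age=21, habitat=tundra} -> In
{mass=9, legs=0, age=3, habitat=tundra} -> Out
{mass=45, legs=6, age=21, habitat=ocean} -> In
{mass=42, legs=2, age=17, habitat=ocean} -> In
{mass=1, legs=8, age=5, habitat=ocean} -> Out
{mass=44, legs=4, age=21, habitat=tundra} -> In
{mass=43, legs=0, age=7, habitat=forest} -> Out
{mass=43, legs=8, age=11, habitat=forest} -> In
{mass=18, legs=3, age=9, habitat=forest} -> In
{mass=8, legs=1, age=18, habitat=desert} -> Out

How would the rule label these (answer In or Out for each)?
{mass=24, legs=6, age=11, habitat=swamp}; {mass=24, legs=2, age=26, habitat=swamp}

'In' ⟺ age ≥ 9 AND mass ≥ 9.
{mass=24, legs=6, age=11, habitat=swamp} → age = 11, mass = 24 → In.
{mass=24, legs=2, age=26, habitat=swamp} → age = 26, mass = 24 → In.

In, In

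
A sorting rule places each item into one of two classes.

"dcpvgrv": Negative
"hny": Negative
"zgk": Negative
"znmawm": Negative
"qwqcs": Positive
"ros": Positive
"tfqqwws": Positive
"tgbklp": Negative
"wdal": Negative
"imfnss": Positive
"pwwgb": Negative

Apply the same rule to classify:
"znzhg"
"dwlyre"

Negative, Negative

The rule appears to be: contains 's'.
"znzhg" — no 's', hence Negative. "dwlyre" — no 's', hence Negative.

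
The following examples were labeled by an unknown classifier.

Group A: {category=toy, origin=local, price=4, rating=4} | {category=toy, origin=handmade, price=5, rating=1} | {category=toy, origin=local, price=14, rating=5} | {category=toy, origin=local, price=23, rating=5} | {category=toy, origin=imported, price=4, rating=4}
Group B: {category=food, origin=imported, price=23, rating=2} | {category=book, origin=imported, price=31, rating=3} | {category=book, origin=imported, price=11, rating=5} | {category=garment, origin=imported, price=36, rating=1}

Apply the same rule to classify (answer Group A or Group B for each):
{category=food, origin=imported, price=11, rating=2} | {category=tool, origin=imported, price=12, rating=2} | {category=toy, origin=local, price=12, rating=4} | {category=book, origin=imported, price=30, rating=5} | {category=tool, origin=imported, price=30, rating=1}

Group B, Group B, Group A, Group B, Group B

Rule: category is toy. This holds for each 'Group A' example and fails for each 'Group B' one.
Group B: {category=food, origin=imported, price=11, rating=2}, since category is food.
Group B: {category=tool, origin=imported, price=12, rating=2}, since category is tool.
Group A: {category=toy, origin=local, price=12, rating=4}, since category is toy.
Group B: {category=book, origin=imported, price=30, rating=5}, since category is book.
Group B: {category=tool, origin=imported, price=30, rating=1}, since category is tool.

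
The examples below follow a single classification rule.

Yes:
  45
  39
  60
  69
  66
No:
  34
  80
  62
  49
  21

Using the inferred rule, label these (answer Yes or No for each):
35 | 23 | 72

No, No, Yes

The simplest hypothesis consistent with all the labels is: multiple of 3 AND at least 34.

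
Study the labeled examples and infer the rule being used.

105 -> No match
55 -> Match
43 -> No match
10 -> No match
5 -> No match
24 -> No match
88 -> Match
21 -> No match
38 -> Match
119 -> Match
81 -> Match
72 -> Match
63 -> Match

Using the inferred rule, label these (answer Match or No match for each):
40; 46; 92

No match, Match, Match

One predicate separates the groups cleanly: digit sum ≥ 8.
No match: 40, since digit sum 4+0 = 4. Match: 46, since digit sum 4+6 = 10. Match: 92, since digit sum 9+2 = 11.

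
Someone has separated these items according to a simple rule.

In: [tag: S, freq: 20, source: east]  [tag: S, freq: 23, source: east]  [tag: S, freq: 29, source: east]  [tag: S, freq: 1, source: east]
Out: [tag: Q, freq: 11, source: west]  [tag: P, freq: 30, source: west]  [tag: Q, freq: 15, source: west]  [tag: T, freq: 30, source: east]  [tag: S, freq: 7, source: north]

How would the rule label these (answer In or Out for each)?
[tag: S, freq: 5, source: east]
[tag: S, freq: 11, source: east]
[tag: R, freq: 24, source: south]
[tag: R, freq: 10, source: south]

In, In, Out, Out

The pattern is that an item is 'In' exactly when: source is east AND tag is S.
[tag: S, freq: 5, source: east] → source is east, tag is S → In.
[tag: S, freq: 11, source: east] → source is east, tag is S → In.
[tag: R, freq: 24, source: south] → source is south, tag is R → Out.
[tag: R, freq: 10, source: south] → source is south, tag is R → Out.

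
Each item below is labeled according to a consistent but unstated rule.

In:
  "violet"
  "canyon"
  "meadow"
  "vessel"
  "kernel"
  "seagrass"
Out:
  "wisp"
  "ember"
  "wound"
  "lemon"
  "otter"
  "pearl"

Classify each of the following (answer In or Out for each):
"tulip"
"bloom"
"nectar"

Out, Out, In

Every 'In' example satisfies: length ≥ 6. None of the 'Out' examples do.
Out: "tulip", since length 5.
Out: "bloom", since length 5.
In: "nectar", since length 6.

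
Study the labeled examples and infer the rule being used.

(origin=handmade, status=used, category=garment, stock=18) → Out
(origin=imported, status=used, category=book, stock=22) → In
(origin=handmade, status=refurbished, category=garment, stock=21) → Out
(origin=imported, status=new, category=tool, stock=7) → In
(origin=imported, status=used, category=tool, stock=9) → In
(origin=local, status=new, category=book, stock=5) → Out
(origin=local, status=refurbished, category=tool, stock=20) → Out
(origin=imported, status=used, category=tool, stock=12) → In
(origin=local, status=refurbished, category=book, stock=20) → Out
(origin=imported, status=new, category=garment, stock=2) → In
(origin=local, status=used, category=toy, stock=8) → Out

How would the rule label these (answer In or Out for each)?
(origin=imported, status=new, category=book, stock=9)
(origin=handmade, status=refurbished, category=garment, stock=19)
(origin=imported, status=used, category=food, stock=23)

A rule that fits every label: origin is imported — true of each 'In' example, false of each 'Out' one.

In, Out, In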